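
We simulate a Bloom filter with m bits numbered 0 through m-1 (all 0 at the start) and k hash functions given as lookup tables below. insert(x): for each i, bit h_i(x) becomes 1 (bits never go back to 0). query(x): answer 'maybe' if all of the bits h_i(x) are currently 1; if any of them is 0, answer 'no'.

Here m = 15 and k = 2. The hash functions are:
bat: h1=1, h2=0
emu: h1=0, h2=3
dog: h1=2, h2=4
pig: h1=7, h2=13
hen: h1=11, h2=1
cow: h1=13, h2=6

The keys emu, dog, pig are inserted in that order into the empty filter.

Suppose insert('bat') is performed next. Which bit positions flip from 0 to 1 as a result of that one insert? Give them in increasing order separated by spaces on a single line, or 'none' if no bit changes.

Answer: 1

Derivation:
Start: bits=000000000000000
After insert 'emu': sets bits 0 3 -> bits=100100000000000
After insert 'dog': sets bits 2 4 -> bits=101110000000000
After insert 'pig': sets bits 7 13 -> bits=101110010000010
insert 'bat' would touch bits 0 1; currently bit0=1, bit1=0
Bits that are 0 among those (would change 0->1): 1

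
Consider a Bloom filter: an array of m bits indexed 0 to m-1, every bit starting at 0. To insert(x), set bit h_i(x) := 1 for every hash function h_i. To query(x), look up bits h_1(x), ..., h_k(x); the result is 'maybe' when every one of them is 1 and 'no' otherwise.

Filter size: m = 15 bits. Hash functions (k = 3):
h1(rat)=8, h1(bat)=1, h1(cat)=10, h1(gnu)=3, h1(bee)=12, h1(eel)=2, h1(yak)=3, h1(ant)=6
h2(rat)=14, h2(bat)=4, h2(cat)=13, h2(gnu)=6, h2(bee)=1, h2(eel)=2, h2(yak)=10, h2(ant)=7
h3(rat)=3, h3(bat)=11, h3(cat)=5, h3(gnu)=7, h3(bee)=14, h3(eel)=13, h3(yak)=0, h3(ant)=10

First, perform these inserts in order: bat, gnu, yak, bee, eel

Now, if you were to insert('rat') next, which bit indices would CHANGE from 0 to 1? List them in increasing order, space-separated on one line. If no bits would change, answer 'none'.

Answer: 8

Derivation:
Start: bits=000000000000000
After insert 'bat': sets bits 1 4 11 -> bits=010010000001000
After insert 'gnu': sets bits 3 6 7 -> bits=010110110001000
After insert 'yak': sets bits 0 3 10 -> bits=110110110011000
After insert 'bee': sets bits 1 12 14 -> bits=110110110011101
After insert 'eel': sets bits 2 13 -> bits=111110110011111
insert 'rat' would touch bits 3 8 14; currently bit3=1, bit8=0, bit14=1
Bits that are 0 among those (would change 0->1): 8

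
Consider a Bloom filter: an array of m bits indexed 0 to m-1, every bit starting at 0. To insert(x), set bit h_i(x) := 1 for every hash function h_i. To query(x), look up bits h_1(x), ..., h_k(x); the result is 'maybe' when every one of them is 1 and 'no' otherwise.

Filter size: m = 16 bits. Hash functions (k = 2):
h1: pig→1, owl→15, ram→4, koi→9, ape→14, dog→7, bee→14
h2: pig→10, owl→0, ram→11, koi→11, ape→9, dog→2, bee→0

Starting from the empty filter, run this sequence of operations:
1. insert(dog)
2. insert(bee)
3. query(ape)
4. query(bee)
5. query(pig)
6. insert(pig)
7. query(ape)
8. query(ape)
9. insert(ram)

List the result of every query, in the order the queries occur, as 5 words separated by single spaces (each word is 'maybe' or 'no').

Start: bits=0000000000000000
Op 1: insert dog -> sets bits 2 7 -> bits=0010000100000000
Op 2: insert bee -> sets bits 0 14 -> bits=1010000100000010
Op 3: query ape -> checks bit9=0, bit14=1 (has a 0) -> no
Op 4: query bee -> checks bit0=1, bit14=1 (all 1) -> maybe
Op 5: query pig -> checks bit1=0, bit10=0 (has a 0) -> no
Op 6: insert pig -> sets bits 1 10 -> bits=1110000100100010
Op 7: query ape -> checks bit9=0, bit14=1 (has a 0) -> no
Op 8: query ape -> checks bit9=0, bit14=1 (has a 0) -> no
Op 9: insert ram -> sets bits 4 11 -> bits=1110100100110010
Query results in order: no maybe no no no

Answer: no maybe no no no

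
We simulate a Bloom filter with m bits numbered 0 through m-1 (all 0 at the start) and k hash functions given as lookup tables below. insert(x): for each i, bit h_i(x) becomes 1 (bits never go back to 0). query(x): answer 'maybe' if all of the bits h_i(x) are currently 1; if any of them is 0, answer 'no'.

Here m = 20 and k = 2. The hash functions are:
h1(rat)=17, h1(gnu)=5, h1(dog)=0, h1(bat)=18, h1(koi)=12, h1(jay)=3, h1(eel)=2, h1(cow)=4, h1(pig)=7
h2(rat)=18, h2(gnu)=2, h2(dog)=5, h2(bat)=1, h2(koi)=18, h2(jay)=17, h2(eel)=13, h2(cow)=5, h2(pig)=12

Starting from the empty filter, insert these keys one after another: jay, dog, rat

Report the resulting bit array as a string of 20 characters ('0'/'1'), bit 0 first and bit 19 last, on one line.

Start: bits=00000000000000000000
After insert 'jay': sets bits 3 17 -> bits=00010000000000000100
After insert 'dog': sets bits 0 5 -> bits=10010100000000000100
After insert 'rat': sets bits 17 18 -> bits=10010100000000000110

Answer: 10010100000000000110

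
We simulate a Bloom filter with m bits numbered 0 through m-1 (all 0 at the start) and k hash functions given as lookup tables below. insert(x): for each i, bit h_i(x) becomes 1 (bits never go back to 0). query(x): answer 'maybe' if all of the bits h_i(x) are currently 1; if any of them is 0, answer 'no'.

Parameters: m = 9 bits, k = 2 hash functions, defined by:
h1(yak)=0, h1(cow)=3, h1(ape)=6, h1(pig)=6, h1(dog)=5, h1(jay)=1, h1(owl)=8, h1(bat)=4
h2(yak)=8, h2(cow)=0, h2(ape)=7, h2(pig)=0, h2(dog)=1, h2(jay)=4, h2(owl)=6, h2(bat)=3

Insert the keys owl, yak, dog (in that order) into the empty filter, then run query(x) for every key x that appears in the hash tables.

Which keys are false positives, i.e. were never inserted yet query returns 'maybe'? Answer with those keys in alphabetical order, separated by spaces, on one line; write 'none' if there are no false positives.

Answer: pig

Derivation:
Start: bits=000000000
After insert 'owl': sets bits 6 8 -> bits=000000101
After insert 'yak': sets bits 0 8 -> bits=100000101
After insert 'dog': sets bits 1 5 -> bits=110001101
Not inserted: ape bat cow jay pig — query each against bits=110001101:
query ape: checks bit6=1, bit7=0 (has a 0) -> no => not a false positive
query bat: checks bit3=0, bit4=0 (has a 0) -> no => not a false positive
query cow: checks bit0=1, bit3=0 (has a 0) -> no => not a false positive
query jay: checks bit1=1, bit4=0 (has a 0) -> no => not a false positive
query pig: checks bit0=1, bit6=1 (all 1) -> maybe => FALSE POSITIVE
False positives (alphabetical): pig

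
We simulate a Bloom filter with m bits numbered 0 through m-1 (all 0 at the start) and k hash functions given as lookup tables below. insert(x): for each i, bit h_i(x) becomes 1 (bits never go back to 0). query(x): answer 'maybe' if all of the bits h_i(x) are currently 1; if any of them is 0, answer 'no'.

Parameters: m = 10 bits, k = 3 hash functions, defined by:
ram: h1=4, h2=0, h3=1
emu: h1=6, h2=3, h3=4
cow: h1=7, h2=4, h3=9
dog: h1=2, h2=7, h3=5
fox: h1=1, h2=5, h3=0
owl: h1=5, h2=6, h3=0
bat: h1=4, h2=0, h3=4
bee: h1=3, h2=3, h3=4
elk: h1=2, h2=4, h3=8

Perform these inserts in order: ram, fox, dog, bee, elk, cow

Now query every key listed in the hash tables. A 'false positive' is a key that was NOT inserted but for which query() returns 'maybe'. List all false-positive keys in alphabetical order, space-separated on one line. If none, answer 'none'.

Start: bits=0000000000
After insert 'ram': sets bits 0 1 4 -> bits=1100100000
After insert 'fox': sets bits 0 1 5 -> bits=1100110000
After insert 'dog': sets bits 2 5 7 -> bits=1110110100
After insert 'bee': sets bits 3 4 -> bits=1111110100
After insert 'elk': sets bits 2 4 8 -> bits=1111110110
After insert 'cow': sets bits 4 7 9 -> bits=1111110111
Not inserted: bat emu owl — query each against bits=1111110111:
query bat: checks bit0=1, bit4=1 (all 1) -> maybe => FALSE POSITIVE
query emu: checks bit3=1, bit4=1, bit6=0 (has a 0) -> no => not a false positive
query owl: checks bit0=1, bit5=1, bit6=0 (has a 0) -> no => not a false positive
False positives (alphabetical): bat

Answer: bat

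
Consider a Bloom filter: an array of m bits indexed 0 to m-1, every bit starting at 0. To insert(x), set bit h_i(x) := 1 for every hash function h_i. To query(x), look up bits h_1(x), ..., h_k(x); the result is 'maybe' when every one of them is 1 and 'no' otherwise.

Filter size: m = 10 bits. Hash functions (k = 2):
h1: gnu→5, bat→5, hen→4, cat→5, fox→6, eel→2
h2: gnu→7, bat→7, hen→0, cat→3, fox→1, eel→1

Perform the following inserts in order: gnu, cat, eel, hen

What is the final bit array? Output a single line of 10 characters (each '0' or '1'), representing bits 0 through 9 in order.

Answer: 1111110100

Derivation:
Start: bits=0000000000
After insert 'gnu': sets bits 5 7 -> bits=0000010100
After insert 'cat': sets bits 3 5 -> bits=0001010100
After insert 'eel': sets bits 1 2 -> bits=0111010100
After insert 'hen': sets bits 0 4 -> bits=1111110100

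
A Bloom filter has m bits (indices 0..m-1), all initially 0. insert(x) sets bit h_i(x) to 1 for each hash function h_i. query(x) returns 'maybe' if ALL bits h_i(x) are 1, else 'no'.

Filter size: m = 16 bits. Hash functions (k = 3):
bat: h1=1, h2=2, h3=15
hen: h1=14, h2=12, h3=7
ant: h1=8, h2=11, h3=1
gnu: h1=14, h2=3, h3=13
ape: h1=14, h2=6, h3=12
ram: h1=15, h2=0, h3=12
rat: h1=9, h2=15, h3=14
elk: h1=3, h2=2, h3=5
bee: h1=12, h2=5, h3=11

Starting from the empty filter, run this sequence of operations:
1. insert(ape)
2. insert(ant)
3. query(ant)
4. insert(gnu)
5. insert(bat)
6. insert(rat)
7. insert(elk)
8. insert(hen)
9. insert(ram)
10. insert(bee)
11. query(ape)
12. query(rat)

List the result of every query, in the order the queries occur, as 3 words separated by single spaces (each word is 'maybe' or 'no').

Start: bits=0000000000000000
Op 1: insert ape -> sets bits 6 12 14 -> bits=0000001000001010
Op 2: insert ant -> sets bits 1 8 11 -> bits=0100001010011010
Op 3: query ant -> checks bit1=1, bit8=1, bit11=1 (all 1) -> maybe
Op 4: insert gnu -> sets bits 3 13 14 -> bits=0101001010011110
Op 5: insert bat -> sets bits 1 2 15 -> bits=0111001010011111
Op 6: insert rat -> sets bits 9 14 15 -> bits=0111001011011111
Op 7: insert elk -> sets bits 2 3 5 -> bits=0111011011011111
Op 8: insert hen -> sets bits 7 12 14 -> bits=0111011111011111
Op 9: insert ram -> sets bits 0 12 15 -> bits=1111011111011111
Op 10: insert bee -> sets bits 5 11 12 -> bits=1111011111011111
Op 11: query ape -> checks bit6=1, bit12=1, bit14=1 (all 1) -> maybe
Op 12: query rat -> checks bit9=1, bit14=1, bit15=1 (all 1) -> maybe
Query results in order: maybe maybe maybe

Answer: maybe maybe maybe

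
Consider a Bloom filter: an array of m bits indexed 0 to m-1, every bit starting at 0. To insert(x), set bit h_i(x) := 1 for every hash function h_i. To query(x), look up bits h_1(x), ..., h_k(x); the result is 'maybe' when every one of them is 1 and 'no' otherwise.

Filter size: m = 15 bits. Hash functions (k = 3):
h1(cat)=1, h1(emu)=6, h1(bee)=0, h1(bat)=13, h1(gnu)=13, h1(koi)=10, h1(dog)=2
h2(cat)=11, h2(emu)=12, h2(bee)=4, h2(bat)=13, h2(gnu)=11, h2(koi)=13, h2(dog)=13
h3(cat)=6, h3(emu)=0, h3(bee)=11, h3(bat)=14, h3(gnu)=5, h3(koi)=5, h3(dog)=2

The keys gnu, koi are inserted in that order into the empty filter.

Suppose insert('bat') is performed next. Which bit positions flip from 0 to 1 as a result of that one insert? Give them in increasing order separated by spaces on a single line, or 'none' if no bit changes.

Answer: 14

Derivation:
Start: bits=000000000000000
After insert 'gnu': sets bits 5 11 13 -> bits=000001000001010
After insert 'koi': sets bits 5 10 13 -> bits=000001000011010
insert 'bat' would touch bits 13 14; currently bit13=1, bit14=0
Bits that are 0 among those (would change 0->1): 14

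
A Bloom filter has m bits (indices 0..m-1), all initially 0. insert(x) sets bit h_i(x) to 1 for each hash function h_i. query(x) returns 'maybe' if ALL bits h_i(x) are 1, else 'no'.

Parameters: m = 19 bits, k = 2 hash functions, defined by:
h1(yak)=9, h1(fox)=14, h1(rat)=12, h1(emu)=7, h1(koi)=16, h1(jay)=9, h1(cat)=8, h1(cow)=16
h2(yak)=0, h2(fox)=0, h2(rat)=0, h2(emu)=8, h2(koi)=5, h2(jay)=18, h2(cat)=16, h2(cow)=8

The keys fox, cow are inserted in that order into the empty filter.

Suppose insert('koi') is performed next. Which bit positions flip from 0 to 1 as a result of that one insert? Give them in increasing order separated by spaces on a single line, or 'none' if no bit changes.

Start: bits=0000000000000000000
After insert 'fox': sets bits 0 14 -> bits=1000000000000010000
After insert 'cow': sets bits 8 16 -> bits=1000000010000010100
insert 'koi' would touch bits 5 16; currently bit5=0, bit16=1
Bits that are 0 among those (would change 0->1): 5

Answer: 5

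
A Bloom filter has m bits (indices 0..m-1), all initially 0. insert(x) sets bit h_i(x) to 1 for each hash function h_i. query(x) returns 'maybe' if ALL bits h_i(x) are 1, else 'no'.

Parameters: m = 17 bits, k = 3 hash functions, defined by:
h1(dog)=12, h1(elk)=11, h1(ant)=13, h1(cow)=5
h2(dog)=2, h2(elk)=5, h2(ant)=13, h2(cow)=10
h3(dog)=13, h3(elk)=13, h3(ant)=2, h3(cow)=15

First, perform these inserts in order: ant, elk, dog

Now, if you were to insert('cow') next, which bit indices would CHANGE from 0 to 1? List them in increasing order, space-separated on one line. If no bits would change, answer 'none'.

Answer: 10 15

Derivation:
Start: bits=00000000000000000
After insert 'ant': sets bits 2 13 -> bits=00100000000001000
After insert 'elk': sets bits 5 11 13 -> bits=00100100000101000
After insert 'dog': sets bits 2 12 13 -> bits=00100100000111000
insert 'cow' would touch bits 5 10 15; currently bit5=1, bit10=0, bit15=0
Bits that are 0 among those (would change 0->1): 10 15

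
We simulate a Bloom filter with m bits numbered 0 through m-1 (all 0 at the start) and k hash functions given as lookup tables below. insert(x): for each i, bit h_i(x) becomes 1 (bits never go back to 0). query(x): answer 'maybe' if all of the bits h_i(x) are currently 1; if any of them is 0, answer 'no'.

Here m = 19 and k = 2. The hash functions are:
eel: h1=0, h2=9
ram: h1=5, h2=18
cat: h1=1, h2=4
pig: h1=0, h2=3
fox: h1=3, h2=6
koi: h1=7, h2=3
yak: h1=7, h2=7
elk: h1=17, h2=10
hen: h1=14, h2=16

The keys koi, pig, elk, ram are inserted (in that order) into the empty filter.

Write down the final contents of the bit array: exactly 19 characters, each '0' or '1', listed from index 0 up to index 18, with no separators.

Start: bits=0000000000000000000
After insert 'koi': sets bits 3 7 -> bits=0001000100000000000
After insert 'pig': sets bits 0 3 -> bits=1001000100000000000
After insert 'elk': sets bits 10 17 -> bits=1001000100100000010
After insert 'ram': sets bits 5 18 -> bits=1001010100100000011

Answer: 1001010100100000011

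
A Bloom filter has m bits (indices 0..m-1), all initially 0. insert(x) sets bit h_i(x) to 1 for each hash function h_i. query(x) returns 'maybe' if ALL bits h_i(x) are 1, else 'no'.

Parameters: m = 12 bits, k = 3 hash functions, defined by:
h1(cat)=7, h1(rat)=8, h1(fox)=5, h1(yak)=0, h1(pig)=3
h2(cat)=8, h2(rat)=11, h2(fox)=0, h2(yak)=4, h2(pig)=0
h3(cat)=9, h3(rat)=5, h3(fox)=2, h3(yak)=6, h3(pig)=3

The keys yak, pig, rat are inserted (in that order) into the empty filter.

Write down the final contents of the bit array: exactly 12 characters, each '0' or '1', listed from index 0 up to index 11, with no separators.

Start: bits=000000000000
After insert 'yak': sets bits 0 4 6 -> bits=100010100000
After insert 'pig': sets bits 0 3 -> bits=100110100000
After insert 'rat': sets bits 5 8 11 -> bits=100111101001

Answer: 100111101001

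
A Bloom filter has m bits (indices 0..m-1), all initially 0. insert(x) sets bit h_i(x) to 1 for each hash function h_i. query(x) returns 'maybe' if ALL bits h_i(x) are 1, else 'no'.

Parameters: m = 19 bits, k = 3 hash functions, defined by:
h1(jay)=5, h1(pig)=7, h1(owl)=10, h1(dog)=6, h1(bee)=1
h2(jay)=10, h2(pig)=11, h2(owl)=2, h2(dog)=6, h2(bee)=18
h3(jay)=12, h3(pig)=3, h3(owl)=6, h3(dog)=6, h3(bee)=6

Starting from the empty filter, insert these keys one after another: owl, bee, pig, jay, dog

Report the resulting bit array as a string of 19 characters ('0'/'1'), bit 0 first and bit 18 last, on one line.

Start: bits=0000000000000000000
After insert 'owl': sets bits 2 6 10 -> bits=0010001000100000000
After insert 'bee': sets bits 1 6 18 -> bits=0110001000100000001
After insert 'pig': sets bits 3 7 11 -> bits=0111001100110000001
After insert 'jay': sets bits 5 10 12 -> bits=0111011100111000001
After insert 'dog': sets bits 6 -> bits=0111011100111000001

Answer: 0111011100111000001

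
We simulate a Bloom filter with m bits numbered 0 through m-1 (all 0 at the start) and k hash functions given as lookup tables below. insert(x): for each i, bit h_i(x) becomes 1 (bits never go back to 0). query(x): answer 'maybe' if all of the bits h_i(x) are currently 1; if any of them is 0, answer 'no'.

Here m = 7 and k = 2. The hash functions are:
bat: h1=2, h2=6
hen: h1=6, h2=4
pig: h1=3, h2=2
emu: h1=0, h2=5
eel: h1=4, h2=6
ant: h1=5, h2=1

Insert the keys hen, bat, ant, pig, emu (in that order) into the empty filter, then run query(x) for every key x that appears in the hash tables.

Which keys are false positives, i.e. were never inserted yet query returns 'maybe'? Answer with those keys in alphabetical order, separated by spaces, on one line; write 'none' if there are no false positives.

Answer: eel

Derivation:
Start: bits=0000000
After insert 'hen': sets bits 4 6 -> bits=0000101
After insert 'bat': sets bits 2 6 -> bits=0010101
After insert 'ant': sets bits 1 5 -> bits=0110111
After insert 'pig': sets bits 2 3 -> bits=0111111
After insert 'emu': sets bits 0 5 -> bits=1111111
Not inserted: eel — query each against bits=1111111:
query eel: checks bit4=1, bit6=1 (all 1) -> maybe => FALSE POSITIVE
False positives (alphabetical): eel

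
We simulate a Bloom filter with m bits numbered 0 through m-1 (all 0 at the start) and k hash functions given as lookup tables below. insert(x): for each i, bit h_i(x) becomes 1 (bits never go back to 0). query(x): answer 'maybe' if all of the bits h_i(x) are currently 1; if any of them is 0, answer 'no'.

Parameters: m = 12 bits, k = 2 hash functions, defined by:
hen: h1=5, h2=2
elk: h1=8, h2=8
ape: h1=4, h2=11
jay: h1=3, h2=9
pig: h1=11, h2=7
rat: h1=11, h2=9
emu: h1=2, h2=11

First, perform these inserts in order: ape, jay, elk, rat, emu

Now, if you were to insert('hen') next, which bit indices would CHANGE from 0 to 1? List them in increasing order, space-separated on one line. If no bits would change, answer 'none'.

Answer: 5

Derivation:
Start: bits=000000000000
After insert 'ape': sets bits 4 11 -> bits=000010000001
After insert 'jay': sets bits 3 9 -> bits=000110000101
After insert 'elk': sets bits 8 -> bits=000110001101
After insert 'rat': sets bits 9 11 -> bits=000110001101
After insert 'emu': sets bits 2 11 -> bits=001110001101
insert 'hen' would touch bits 2 5; currently bit2=1, bit5=0
Bits that are 0 among those (would change 0->1): 5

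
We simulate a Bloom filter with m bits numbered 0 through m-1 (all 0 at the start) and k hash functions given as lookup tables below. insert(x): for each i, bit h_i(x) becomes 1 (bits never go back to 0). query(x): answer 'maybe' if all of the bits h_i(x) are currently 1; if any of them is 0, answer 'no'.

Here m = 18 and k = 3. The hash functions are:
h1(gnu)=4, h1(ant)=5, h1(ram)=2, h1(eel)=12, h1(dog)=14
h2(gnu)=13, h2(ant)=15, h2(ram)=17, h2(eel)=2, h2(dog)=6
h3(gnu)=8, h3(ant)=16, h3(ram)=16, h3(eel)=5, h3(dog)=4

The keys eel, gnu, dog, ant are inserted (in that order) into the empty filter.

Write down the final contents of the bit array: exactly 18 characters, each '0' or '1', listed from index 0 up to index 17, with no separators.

Start: bits=000000000000000000
After insert 'eel': sets bits 2 5 12 -> bits=001001000000100000
After insert 'gnu': sets bits 4 8 13 -> bits=001011001000110000
After insert 'dog': sets bits 4 6 14 -> bits=001011101000111000
After insert 'ant': sets bits 5 15 16 -> bits=001011101000111110

Answer: 001011101000111110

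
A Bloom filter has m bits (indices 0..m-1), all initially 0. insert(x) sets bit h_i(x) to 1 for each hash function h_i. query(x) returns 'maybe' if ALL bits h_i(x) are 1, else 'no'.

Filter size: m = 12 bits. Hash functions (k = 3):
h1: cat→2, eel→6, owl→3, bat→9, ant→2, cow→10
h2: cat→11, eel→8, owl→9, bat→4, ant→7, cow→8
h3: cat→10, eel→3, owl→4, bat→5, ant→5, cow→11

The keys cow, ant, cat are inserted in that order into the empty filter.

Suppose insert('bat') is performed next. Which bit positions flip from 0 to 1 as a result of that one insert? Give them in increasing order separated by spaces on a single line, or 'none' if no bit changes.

Answer: 4 9

Derivation:
Start: bits=000000000000
After insert 'cow': sets bits 8 10 11 -> bits=000000001011
After insert 'ant': sets bits 2 5 7 -> bits=001001011011
After insert 'cat': sets bits 2 10 11 -> bits=001001011011
insert 'bat' would touch bits 4 5 9; currently bit4=0, bit5=1, bit9=0
Bits that are 0 among those (would change 0->1): 4 9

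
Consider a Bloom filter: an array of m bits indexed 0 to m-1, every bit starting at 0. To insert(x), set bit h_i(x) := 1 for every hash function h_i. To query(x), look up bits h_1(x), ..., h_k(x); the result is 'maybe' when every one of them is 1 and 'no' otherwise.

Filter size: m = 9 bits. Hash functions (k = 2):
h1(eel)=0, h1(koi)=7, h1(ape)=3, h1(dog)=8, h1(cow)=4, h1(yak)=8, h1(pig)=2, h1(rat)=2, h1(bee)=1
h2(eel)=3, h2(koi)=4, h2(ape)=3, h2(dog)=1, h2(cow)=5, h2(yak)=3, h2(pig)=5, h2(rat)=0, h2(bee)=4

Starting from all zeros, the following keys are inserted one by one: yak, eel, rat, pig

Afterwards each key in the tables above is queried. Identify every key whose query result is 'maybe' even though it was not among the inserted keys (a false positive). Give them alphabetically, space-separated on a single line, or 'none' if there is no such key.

Start: bits=000000000
After insert 'yak': sets bits 3 8 -> bits=000100001
After insert 'eel': sets bits 0 3 -> bits=100100001
After insert 'rat': sets bits 0 2 -> bits=101100001
After insert 'pig': sets bits 2 5 -> bits=101101001
Not inserted: ape bee cow dog koi — query each against bits=101101001:
query ape: checks bit3=1 (all 1) -> maybe => FALSE POSITIVE
query bee: checks bit1=0, bit4=0 (has a 0) -> no => not a false positive
query cow: checks bit4=0, bit5=1 (has a 0) -> no => not a false positive
query dog: checks bit1=0, bit8=1 (has a 0) -> no => not a false positive
query koi: checks bit4=0, bit7=0 (has a 0) -> no => not a false positive
False positives (alphabetical): ape

Answer: ape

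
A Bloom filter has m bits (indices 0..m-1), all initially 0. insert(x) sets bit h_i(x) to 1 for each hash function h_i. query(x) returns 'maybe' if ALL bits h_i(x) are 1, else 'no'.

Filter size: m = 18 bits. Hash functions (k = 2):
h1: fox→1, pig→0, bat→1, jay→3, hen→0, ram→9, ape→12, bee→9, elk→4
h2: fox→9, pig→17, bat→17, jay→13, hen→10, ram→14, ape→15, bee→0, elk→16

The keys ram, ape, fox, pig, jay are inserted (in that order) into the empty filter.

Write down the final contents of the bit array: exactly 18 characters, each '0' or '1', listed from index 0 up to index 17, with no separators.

Start: bits=000000000000000000
After insert 'ram': sets bits 9 14 -> bits=000000000100001000
After insert 'ape': sets bits 12 15 -> bits=000000000100101100
After insert 'fox': sets bits 1 9 -> bits=010000000100101100
After insert 'pig': sets bits 0 17 -> bits=110000000100101101
After insert 'jay': sets bits 3 13 -> bits=110100000100111101

Answer: 110100000100111101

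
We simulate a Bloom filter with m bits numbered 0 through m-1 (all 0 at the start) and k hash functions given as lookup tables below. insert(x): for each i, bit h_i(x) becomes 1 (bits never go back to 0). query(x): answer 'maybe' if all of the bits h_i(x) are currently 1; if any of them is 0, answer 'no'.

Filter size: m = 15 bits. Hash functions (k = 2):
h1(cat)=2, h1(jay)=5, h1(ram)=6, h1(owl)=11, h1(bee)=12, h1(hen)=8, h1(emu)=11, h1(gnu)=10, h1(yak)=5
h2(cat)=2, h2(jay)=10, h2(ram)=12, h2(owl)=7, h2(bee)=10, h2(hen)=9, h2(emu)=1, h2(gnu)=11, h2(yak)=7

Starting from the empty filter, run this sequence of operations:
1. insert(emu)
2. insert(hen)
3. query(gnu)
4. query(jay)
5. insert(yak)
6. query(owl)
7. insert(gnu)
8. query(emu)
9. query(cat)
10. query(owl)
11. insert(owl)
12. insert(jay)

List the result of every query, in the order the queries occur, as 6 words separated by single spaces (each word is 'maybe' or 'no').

Start: bits=000000000000000
Op 1: insert emu -> sets bits 1 11 -> bits=010000000001000
Op 2: insert hen -> sets bits 8 9 -> bits=010000001101000
Op 3: query gnu -> checks bit10=0, bit11=1 (has a 0) -> no
Op 4: query jay -> checks bit5=0, bit10=0 (has a 0) -> no
Op 5: insert yak -> sets bits 5 7 -> bits=010001011101000
Op 6: query owl -> checks bit7=1, bit11=1 (all 1) -> maybe
Op 7: insert gnu -> sets bits 10 11 -> bits=010001011111000
Op 8: query emu -> checks bit1=1, bit11=1 (all 1) -> maybe
Op 9: query cat -> checks bit2=0 (has a 0) -> no
Op 10: query owl -> checks bit7=1, bit11=1 (all 1) -> maybe
Op 11: insert owl -> sets bits 7 11 -> bits=010001011111000
Op 12: insert jay -> sets bits 5 10 -> bits=010001011111000
Query results in order: no no maybe maybe no maybe

Answer: no no maybe maybe no maybe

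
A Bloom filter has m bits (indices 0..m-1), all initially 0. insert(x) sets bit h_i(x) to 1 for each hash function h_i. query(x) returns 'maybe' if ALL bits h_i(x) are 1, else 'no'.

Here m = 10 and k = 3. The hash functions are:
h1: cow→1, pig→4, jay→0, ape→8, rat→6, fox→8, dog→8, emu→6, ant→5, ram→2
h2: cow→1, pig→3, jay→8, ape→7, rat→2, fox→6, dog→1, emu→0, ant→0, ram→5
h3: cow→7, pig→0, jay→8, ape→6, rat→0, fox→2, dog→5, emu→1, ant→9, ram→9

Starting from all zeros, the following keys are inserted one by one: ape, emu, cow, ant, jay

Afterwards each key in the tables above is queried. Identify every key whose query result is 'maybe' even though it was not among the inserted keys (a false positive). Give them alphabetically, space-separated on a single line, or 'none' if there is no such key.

Start: bits=0000000000
After insert 'ape': sets bits 6 7 8 -> bits=0000001110
After insert 'emu': sets bits 0 1 6 -> bits=1100001110
After insert 'cow': sets bits 1 7 -> bits=1100001110
After insert 'ant': sets bits 0 5 9 -> bits=1100011111
After insert 'jay': sets bits 0 8 -> bits=1100011111
Not inserted: dog fox pig ram rat — query each against bits=1100011111:
query dog: checks bit1=1, bit5=1, bit8=1 (all 1) -> maybe => FALSE POSITIVE
query fox: checks bit2=0, bit6=1, bit8=1 (has a 0) -> no => not a false positive
query pig: checks bit0=1, bit3=0, bit4=0 (has a 0) -> no => not a false positive
query ram: checks bit2=0, bit5=1, bit9=1 (has a 0) -> no => not a false positive
query rat: checks bit0=1, bit2=0, bit6=1 (has a 0) -> no => not a false positive
False positives (alphabetical): dog

Answer: dog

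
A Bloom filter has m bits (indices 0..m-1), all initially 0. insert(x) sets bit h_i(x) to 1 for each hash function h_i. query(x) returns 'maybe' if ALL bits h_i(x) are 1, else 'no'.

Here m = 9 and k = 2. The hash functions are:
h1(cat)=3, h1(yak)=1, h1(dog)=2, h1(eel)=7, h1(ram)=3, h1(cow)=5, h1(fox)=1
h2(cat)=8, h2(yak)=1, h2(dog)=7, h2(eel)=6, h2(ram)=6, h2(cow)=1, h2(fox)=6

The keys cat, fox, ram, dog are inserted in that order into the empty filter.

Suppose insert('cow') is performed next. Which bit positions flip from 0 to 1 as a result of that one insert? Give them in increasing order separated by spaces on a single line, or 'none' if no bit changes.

Start: bits=000000000
After insert 'cat': sets bits 3 8 -> bits=000100001
After insert 'fox': sets bits 1 6 -> bits=010100101
After insert 'ram': sets bits 3 6 -> bits=010100101
After insert 'dog': sets bits 2 7 -> bits=011100111
insert 'cow' would touch bits 1 5; currently bit1=1, bit5=0
Bits that are 0 among those (would change 0->1): 5

Answer: 5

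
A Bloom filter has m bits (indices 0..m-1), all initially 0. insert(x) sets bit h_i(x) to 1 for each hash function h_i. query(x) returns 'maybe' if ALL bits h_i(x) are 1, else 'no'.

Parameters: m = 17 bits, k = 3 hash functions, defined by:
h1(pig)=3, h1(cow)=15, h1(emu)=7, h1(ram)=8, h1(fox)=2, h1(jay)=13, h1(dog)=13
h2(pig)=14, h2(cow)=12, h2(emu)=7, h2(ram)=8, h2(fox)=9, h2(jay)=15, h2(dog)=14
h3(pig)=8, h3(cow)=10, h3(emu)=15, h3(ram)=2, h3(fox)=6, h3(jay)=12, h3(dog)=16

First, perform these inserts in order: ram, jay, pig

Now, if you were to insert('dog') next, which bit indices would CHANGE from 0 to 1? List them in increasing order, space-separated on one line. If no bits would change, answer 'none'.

Answer: 16

Derivation:
Start: bits=00000000000000000
After insert 'ram': sets bits 2 8 -> bits=00100000100000000
After insert 'jay': sets bits 12 13 15 -> bits=00100000100011010
After insert 'pig': sets bits 3 8 14 -> bits=00110000100011110
insert 'dog' would touch bits 13 14 16; currently bit13=1, bit14=1, bit16=0
Bits that are 0 among those (would change 0->1): 16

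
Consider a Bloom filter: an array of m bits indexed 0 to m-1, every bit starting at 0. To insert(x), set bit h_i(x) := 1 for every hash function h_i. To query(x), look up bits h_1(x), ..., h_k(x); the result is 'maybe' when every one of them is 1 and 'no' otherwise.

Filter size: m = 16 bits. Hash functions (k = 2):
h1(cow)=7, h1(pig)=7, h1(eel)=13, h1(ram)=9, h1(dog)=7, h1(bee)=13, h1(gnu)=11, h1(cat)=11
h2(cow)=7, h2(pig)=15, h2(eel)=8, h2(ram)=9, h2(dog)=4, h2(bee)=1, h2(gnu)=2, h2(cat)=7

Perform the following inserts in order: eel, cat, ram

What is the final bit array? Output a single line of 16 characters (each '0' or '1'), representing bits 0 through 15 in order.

Start: bits=0000000000000000
After insert 'eel': sets bits 8 13 -> bits=0000000010000100
After insert 'cat': sets bits 7 11 -> bits=0000000110010100
After insert 'ram': sets bits 9 -> bits=0000000111010100

Answer: 0000000111010100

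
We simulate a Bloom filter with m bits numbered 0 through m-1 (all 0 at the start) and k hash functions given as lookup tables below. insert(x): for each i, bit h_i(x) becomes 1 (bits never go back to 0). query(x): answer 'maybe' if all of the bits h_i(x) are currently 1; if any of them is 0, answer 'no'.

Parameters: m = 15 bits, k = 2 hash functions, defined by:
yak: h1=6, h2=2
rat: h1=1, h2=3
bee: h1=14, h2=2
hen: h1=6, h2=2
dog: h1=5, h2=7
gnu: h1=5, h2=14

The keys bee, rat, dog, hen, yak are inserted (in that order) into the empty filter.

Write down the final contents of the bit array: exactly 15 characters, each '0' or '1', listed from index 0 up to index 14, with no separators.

Answer: 011101110000001

Derivation:
Start: bits=000000000000000
After insert 'bee': sets bits 2 14 -> bits=001000000000001
After insert 'rat': sets bits 1 3 -> bits=011100000000001
After insert 'dog': sets bits 5 7 -> bits=011101010000001
After insert 'hen': sets bits 2 6 -> bits=011101110000001
After insert 'yak': sets bits 2 6 -> bits=011101110000001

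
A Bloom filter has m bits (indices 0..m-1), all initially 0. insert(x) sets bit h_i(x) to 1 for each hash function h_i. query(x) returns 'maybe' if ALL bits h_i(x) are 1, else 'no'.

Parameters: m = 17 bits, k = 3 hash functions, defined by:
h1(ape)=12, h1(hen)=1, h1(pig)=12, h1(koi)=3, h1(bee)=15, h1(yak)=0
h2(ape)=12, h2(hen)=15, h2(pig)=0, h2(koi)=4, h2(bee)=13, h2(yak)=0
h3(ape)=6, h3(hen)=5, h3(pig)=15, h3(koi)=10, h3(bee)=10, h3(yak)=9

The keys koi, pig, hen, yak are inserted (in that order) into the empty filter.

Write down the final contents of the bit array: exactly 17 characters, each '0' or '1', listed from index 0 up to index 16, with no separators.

Start: bits=00000000000000000
After insert 'koi': sets bits 3 4 10 -> bits=00011000001000000
After insert 'pig': sets bits 0 12 15 -> bits=10011000001010010
After insert 'hen': sets bits 1 5 15 -> bits=11011100001010010
After insert 'yak': sets bits 0 9 -> bits=11011100011010010

Answer: 11011100011010010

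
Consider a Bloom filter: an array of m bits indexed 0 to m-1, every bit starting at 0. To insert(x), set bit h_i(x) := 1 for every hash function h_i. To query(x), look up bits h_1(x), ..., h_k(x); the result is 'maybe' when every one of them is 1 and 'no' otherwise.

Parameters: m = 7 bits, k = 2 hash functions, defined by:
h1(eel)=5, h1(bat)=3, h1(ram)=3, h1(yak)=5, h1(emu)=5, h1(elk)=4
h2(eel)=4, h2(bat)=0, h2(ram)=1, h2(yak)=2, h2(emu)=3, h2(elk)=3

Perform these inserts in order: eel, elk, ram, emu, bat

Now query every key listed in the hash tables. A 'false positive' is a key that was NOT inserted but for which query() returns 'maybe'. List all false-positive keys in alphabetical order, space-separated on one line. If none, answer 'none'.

Answer: none

Derivation:
Start: bits=0000000
After insert 'eel': sets bits 4 5 -> bits=0000110
After insert 'elk': sets bits 3 4 -> bits=0001110
After insert 'ram': sets bits 1 3 -> bits=0101110
After insert 'emu': sets bits 3 5 -> bits=0101110
After insert 'bat': sets bits 0 3 -> bits=1101110
Not inserted: yak — query each against bits=1101110:
query yak: checks bit2=0, bit5=1 (has a 0) -> no => not a false positive
False positives (alphabetical): none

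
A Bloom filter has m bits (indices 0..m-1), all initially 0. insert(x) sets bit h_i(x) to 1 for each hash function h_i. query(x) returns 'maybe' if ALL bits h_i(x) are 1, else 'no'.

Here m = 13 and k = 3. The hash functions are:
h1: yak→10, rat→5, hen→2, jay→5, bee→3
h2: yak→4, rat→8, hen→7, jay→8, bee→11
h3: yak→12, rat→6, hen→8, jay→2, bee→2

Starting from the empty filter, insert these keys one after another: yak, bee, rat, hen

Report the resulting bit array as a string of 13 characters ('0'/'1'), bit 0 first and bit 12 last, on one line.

Answer: 0011111110111

Derivation:
Start: bits=0000000000000
After insert 'yak': sets bits 4 10 12 -> bits=0000100000101
After insert 'bee': sets bits 2 3 11 -> bits=0011100000111
After insert 'rat': sets bits 5 6 8 -> bits=0011111010111
After insert 'hen': sets bits 2 7 8 -> bits=0011111110111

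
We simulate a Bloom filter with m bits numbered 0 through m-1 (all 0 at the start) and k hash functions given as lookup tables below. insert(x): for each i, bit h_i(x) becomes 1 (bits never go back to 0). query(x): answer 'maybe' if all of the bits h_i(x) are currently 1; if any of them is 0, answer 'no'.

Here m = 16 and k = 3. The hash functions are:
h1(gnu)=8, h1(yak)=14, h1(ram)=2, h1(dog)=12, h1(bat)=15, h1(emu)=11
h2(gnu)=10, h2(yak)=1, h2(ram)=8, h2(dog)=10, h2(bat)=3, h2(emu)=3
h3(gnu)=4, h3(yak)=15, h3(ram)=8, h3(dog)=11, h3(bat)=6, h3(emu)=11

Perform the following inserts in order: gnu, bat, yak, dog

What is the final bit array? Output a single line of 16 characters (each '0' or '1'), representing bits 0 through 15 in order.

Answer: 0101101010111011

Derivation:
Start: bits=0000000000000000
After insert 'gnu': sets bits 4 8 10 -> bits=0000100010100000
After insert 'bat': sets bits 3 6 15 -> bits=0001101010100001
After insert 'yak': sets bits 1 14 15 -> bits=0101101010100011
After insert 'dog': sets bits 10 11 12 -> bits=0101101010111011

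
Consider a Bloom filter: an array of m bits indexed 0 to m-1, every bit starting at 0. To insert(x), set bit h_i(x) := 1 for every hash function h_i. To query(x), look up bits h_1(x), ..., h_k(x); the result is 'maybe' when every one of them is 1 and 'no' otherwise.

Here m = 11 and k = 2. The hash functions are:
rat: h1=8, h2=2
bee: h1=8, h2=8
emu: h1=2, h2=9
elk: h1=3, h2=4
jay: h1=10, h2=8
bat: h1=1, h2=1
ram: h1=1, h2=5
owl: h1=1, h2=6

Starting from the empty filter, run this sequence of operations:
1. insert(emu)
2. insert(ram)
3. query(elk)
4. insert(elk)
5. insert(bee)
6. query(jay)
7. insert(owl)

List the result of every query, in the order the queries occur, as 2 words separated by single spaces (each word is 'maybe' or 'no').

Start: bits=00000000000
Op 1: insert emu -> sets bits 2 9 -> bits=00100000010
Op 2: insert ram -> sets bits 1 5 -> bits=01100100010
Op 3: query elk -> checks bit3=0, bit4=0 (has a 0) -> no
Op 4: insert elk -> sets bits 3 4 -> bits=01111100010
Op 5: insert bee -> sets bits 8 -> bits=01111100110
Op 6: query jay -> checks bit8=1, bit10=0 (has a 0) -> no
Op 7: insert owl -> sets bits 1 6 -> bits=01111110110
Query results in order: no no

Answer: no no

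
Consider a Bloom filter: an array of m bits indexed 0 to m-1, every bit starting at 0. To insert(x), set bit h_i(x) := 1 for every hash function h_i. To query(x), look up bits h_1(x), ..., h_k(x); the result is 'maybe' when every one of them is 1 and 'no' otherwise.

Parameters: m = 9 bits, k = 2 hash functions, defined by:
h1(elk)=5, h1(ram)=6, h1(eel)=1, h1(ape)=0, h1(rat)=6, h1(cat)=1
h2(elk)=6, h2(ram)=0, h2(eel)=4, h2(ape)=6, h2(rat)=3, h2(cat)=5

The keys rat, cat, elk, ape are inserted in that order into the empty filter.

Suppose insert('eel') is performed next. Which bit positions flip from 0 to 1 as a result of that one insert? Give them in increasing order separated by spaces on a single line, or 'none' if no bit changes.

Answer: 4

Derivation:
Start: bits=000000000
After insert 'rat': sets bits 3 6 -> bits=000100100
After insert 'cat': sets bits 1 5 -> bits=010101100
After insert 'elk': sets bits 5 6 -> bits=010101100
After insert 'ape': sets bits 0 6 -> bits=110101100
insert 'eel' would touch bits 1 4; currently bit1=1, bit4=0
Bits that are 0 among those (would change 0->1): 4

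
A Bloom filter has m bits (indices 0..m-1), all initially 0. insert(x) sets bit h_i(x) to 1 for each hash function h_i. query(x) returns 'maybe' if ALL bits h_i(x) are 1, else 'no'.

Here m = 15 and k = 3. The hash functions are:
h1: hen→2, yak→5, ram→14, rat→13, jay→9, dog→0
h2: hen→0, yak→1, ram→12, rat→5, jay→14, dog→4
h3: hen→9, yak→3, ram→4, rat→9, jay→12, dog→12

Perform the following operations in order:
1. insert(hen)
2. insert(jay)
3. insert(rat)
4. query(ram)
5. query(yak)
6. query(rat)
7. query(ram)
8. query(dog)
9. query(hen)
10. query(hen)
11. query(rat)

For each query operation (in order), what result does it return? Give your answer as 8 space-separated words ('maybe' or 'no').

Start: bits=000000000000000
Op 1: insert hen -> sets bits 0 2 9 -> bits=101000000100000
Op 2: insert jay -> sets bits 9 12 14 -> bits=101000000100101
Op 3: insert rat -> sets bits 5 9 13 -> bits=101001000100111
Op 4: query ram -> checks bit4=0, bit12=1, bit14=1 (has a 0) -> no
Op 5: query yak -> checks bit1=0, bit3=0, bit5=1 (has a 0) -> no
Op 6: query rat -> checks bit5=1, bit9=1, bit13=1 (all 1) -> maybe
Op 7: query ram -> checks bit4=0, bit12=1, bit14=1 (has a 0) -> no
Op 8: query dog -> checks bit0=1, bit4=0, bit12=1 (has a 0) -> no
Op 9: query hen -> checks bit0=1, bit2=1, bit9=1 (all 1) -> maybe
Op 10: query hen -> checks bit0=1, bit2=1, bit9=1 (all 1) -> maybe
Op 11: query rat -> checks bit5=1, bit9=1, bit13=1 (all 1) -> maybe
Query results in order: no no maybe no no maybe maybe maybe

Answer: no no maybe no no maybe maybe maybe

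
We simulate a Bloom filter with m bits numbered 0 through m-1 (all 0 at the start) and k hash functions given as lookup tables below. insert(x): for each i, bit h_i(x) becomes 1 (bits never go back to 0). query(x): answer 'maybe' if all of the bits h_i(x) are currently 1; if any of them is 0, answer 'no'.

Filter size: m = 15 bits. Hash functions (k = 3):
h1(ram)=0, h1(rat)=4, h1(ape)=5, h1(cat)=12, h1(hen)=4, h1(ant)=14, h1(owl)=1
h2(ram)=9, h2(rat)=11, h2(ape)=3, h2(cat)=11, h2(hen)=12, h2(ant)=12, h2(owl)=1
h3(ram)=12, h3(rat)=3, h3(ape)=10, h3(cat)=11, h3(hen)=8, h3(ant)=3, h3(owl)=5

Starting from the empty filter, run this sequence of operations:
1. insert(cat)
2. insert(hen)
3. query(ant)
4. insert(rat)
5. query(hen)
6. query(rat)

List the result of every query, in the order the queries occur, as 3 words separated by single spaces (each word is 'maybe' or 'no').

Answer: no maybe maybe

Derivation:
Start: bits=000000000000000
Op 1: insert cat -> sets bits 11 12 -> bits=000000000001100
Op 2: insert hen -> sets bits 4 8 12 -> bits=000010001001100
Op 3: query ant -> checks bit3=0, bit12=1, bit14=0 (has a 0) -> no
Op 4: insert rat -> sets bits 3 4 11 -> bits=000110001001100
Op 5: query hen -> checks bit4=1, bit8=1, bit12=1 (all 1) -> maybe
Op 6: query rat -> checks bit3=1, bit4=1, bit11=1 (all 1) -> maybe
Query results in order: no maybe maybe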